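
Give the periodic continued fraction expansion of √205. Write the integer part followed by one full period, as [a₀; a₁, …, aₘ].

a₀ = ⌊√205⌋ = 14.

[14; 3, 6, 1, 4, 1, 6, 3, 28]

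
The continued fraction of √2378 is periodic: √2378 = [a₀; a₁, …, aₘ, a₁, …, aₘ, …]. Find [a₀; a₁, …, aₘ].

a₀ = ⌊√2378⌋ = 48.
With m₀=0, d₀=1 and mₖ₊₁ = dₖaₖ − mₖ, dₖ₊₁ = (n − mₖ₊₁²)/dₖ, aₖ₊₁ = ⌊(a₀+mₖ₊₁)/dₖ₊₁⌋:
  k=1: m=48, d=74, a=1
  k=2: m=26, d=23, a=3
  k=3: m=43, d=23, a=3
  k=4: m=26, d=74, a=1
  k=5: m=48, d=1, a=96
d=1 and a=2a₀=96 at k=5, so the next step gives (m, d) = (48, 74) again — its k=1 value — and the period has length 5.

[48; 1, 3, 3, 1, 96]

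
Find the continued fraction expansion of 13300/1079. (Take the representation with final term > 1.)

[12; 3, 15, 3, 3, 2]

13300 = 12*1079 + 352
1079 = 3*352 + 23
352 = 15*23 + 7
23 = 3*7 + 2
7 = 3*2 + 1
2 = 2*1 + 0  (stop)
So 13300/1079 = [12; 3, 15, 3, 3, 2].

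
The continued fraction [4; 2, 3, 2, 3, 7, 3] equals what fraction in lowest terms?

5581/1258

Fold from the inside: start with 3/1.
  7 + 1/3 = 22/3
  3 + 3/22 = 69/22
  2 + 22/69 = 160/69
  3 + 69/160 = 549/160
  2 + 160/549 = 1258/549
  4 + 549/1258 = 5581/1258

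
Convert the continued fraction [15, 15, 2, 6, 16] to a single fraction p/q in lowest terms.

48915/3247

Fold from the inside: start with 16/1.
  6 + 1/16 = 97/16
  2 + 16/97 = 210/97
  15 + 97/210 = 3247/210
  15 + 210/3247 = 48915/3247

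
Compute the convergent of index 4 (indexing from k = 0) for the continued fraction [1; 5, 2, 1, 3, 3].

70/59

Using pₖ = aₖpₖ₋₁ + pₖ₋₂, qₖ = aₖqₖ₋₁ + qₖ₋₂ (with p₋₁=1, p₋₂=0, q₋₁=0, q₋₂=1):
  k=0: a=1, p=1, q=1
  k=1: a=5, p=6, q=5
  k=2: a=2, p=13, q=11
  k=3: a=1, p=19, q=16
  k=4: a=3, p=70, q=59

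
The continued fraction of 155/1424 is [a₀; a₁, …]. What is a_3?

155 = 0·1424 + 155   →  a_0 = 0
1424 = 9·155 + 29   →  a_1 = 9
155 = 5·29 + 10   →  a_2 = 5
29 = 2·10 + 9   →  a_3 = 2

2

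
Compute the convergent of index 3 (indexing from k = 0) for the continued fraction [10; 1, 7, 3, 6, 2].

272/25

Using pₖ = aₖpₖ₋₁ + pₖ₋₂, qₖ = aₖqₖ₋₁ + qₖ₋₂ (with p₋₁=1, p₋₂=0, q₋₁=0, q₋₂=1):
  k=0: a=10, p=10, q=1
  k=1: a=1, p=11, q=1
  k=2: a=7, p=87, q=8
  k=3: a=3, p=272, q=25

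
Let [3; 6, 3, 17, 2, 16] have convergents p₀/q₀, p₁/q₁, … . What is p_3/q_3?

1039/329

Using pₖ = aₖpₖ₋₁ + pₖ₋₂, qₖ = aₖqₖ₋₁ + qₖ₋₂ (with p₋₁=1, p₋₂=0, q₋₁=0, q₋₂=1):
  k=0: a=3, p=3, q=1
  k=1: a=6, p=19, q=6
  k=2: a=3, p=60, q=19
  k=3: a=17, p=1039, q=329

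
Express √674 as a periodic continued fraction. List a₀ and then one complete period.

[25; 1, 24, 1, 50]

a₀ = ⌊√674⌋ = 25.
With m₀=0, d₀=1 and mₖ₊₁ = dₖaₖ − mₖ, dₖ₊₁ = (n − mₖ₊₁²)/dₖ, aₖ₊₁ = ⌊(a₀+mₖ₊₁)/dₖ₊₁⌋:
  k=1: m=25, d=49, a=1
  k=2: m=24, d=2, a=24
  k=3: m=24, d=49, a=1
  k=4: m=25, d=1, a=50
d=1 and a=2a₀=50 at k=4, so the next step gives (m, d) = (25, 49) again — its k=1 value — and the period has length 4.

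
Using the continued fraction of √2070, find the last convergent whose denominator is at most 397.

16561/364

√2070 = [45; 2, 90, …] (period length 2).
Convergents:
  p_0/q_0 = 45/1
  p_1/q_1 = 91/2
  p_2/q_2 = 8235/181
  p_3/q_3 = 16561/364
  p_4/q_4 = 1498725/32941
q_3 = 364 ≤ 397 < 32941 = q_4, so the answer is 16561/364.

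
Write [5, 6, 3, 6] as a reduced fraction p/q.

619/120

Using pₖ = aₖpₖ₋₁ + pₖ₋₂ and qₖ = aₖqₖ₋₁ + qₖ₋₂:
  k=0: a=5, p=5, q=1
  k=1: a=6, p=31, q=6
  k=2: a=3, p=98, q=19
  k=3: a=6, p=619, q=120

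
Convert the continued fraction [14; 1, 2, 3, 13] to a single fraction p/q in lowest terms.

Using pₖ = aₖpₖ₋₁ + pₖ₋₂ and qₖ = aₖqₖ₋₁ + qₖ₋₂:
  k=0: a=14, p=14, q=1
  k=1: a=1, p=15, q=1
  k=2: a=2, p=44, q=3
  k=3: a=3, p=147, q=10
  k=4: a=13, p=1955, q=133

1955/133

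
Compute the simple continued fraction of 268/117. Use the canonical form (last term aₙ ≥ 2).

268 = 2*117 + 34
117 = 3*34 + 15
34 = 2*15 + 4
15 = 3*4 + 3
4 = 1*3 + 1
3 = 3*1 + 0  (stop)
So 268/117 = [2; 3, 2, 3, 1, 3].

[2; 3, 2, 3, 1, 3]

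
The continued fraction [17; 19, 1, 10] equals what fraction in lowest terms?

Using pₖ = aₖpₖ₋₁ + pₖ₋₂ and qₖ = aₖqₖ₋₁ + qₖ₋₂:
  k=0: a=17, p=17, q=1
  k=1: a=19, p=324, q=19
  k=2: a=1, p=341, q=20
  k=3: a=10, p=3734, q=219

3734/219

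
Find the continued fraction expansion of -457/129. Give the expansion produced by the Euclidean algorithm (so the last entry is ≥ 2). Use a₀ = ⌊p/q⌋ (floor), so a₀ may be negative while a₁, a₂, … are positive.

[-4; 2, 5, 2, 1, 3]

-457 = -4×129 + 59
129 = 2×59 + 11
59 = 5×11 + 4
11 = 2×4 + 3
4 = 1×3 + 1
3 = 3×1 + 0  (stop)
So -457/129 = [-4; 2, 5, 2, 1, 3].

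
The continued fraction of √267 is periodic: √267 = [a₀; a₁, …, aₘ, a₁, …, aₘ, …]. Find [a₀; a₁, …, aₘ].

[16; 2, 1, 15, 1, 2, 32]

a₀ = ⌊√267⌋ = 16.
With m₀=0, d₀=1 and mₖ₊₁ = dₖaₖ − mₖ, dₖ₊₁ = (n − mₖ₊₁²)/dₖ, aₖ₊₁ = ⌊(a₀+mₖ₊₁)/dₖ₊₁⌋:
  k=1: m=16, d=11, a=2
  k=2: m=6, d=21, a=1
  k=3: m=15, d=2, a=15
  k=4: m=15, d=21, a=1
  k=5: m=6, d=11, a=2
  k=6: m=16, d=1, a=32
d=1 and a=2a₀=32 at k=6, so the next step gives (m, d) = (16, 11) again — its k=1 value — and the period has length 6.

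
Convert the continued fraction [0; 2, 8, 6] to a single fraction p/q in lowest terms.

49/104

Fold from the inside: start with 6/1.
  8 + 1/6 = 49/6
  2 + 6/49 = 104/49
  0 + 49/104 = 49/104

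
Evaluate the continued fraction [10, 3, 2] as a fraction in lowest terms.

Fold from the inside: start with 2/1.
  3 + 1/2 = 7/2
  10 + 2/7 = 72/7

72/7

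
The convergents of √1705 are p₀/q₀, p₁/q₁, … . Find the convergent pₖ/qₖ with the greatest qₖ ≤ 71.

√1705 = [41; 3, 2, 3, 82, …] (period length 4).
Convergents:
  p_0/q_0 = 41/1
  p_1/q_1 = 124/3
  p_2/q_2 = 289/7
  p_3/q_3 = 991/24
  p_4/q_4 = 81551/1975
q_3 = 24 ≤ 71 < 1975 = q_4, so the answer is 991/24.

991/24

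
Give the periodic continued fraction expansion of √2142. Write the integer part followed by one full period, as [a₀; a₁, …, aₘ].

[46; 3, 1, 1, 4, 1, 1, 3, 92]

a₀ = ⌊√2142⌋ = 46.
With m₀=0, d₀=1 and mₖ₊₁ = dₖaₖ − mₖ, dₖ₊₁ = (n − mₖ₊₁²)/dₖ, aₖ₊₁ = ⌊(a₀+mₖ₊₁)/dₖ₊₁⌋:
  k=1: m=46, d=26, a=3
  k=2: m=32, d=43, a=1
  k=3: m=11, d=47, a=1
  k=4: m=36, d=18, a=4
  k=5: m=36, d=47, a=1
  k=6: m=11, d=43, a=1
  k=7: m=32, d=26, a=3
  k=8: m=46, d=1, a=92
d=1 and a=2a₀=92 at k=8, so the next step gives (m, d) = (46, 26) again — its k=1 value — and the period has length 8.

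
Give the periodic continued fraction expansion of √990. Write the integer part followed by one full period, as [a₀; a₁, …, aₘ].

a₀ = ⌊√990⌋ = 31.
With m₀=0, d₀=1 and mₖ₊₁ = dₖaₖ − mₖ, dₖ₊₁ = (n − mₖ₊₁²)/dₖ, aₖ₊₁ = ⌊(a₀+mₖ₊₁)/dₖ₊₁⌋:
  k=1: m=31, d=29, a=2
  k=2: m=27, d=9, a=6
  k=3: m=27, d=29, a=2
  k=4: m=31, d=1, a=62
d=1 and a=2a₀=62 at k=4, so the next step gives (m, d) = (31, 29) again — its k=1 value — and the period has length 4.

[31; 2, 6, 2, 62]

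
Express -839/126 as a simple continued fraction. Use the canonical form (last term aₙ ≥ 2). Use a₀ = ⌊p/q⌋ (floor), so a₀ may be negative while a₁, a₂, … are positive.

-839 = -7*126 + 43
126 = 2*43 + 40
43 = 1*40 + 3
40 = 13*3 + 1
3 = 3*1 + 0  (stop)
So -839/126 = [-7; 2, 1, 13, 3].

[-7; 2, 1, 13, 3]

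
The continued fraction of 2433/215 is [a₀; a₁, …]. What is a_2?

6

2433 = 11·215 + 68   →  a_0 = 11
215 = 3·68 + 11   →  a_1 = 3
68 = 6·11 + 2   →  a_2 = 6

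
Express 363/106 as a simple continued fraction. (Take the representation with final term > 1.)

363 = 3*106 + 45
106 = 2*45 + 16
45 = 2*16 + 13
16 = 1*13 + 3
13 = 4*3 + 1
3 = 3*1 + 0  (stop)
So 363/106 = [3; 2, 2, 1, 4, 3].

[3; 2, 2, 1, 4, 3]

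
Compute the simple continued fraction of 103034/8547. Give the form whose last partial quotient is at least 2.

103034 = 12×8547 + 470
8547 = 18×470 + 87
470 = 5×87 + 35
87 = 2×35 + 17
35 = 2×17 + 1
17 = 17×1 + 0  (stop)
So 103034/8547 = [12; 18, 5, 2, 2, 17].

[12; 18, 5, 2, 2, 17]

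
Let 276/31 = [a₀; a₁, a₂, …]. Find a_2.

276 = 8·31 + 28   →  a_0 = 8
31 = 1·28 + 3   →  a_1 = 1
28 = 9·3 + 1   →  a_2 = 9

9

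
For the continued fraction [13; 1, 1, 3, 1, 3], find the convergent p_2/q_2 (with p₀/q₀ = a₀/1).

27/2

Using pₖ = aₖpₖ₋₁ + pₖ₋₂, qₖ = aₖqₖ₋₁ + qₖ₋₂ (with p₋₁=1, p₋₂=0, q₋₁=0, q₋₂=1):
  k=0: a=13, p=13, q=1
  k=1: a=1, p=14, q=1
  k=2: a=1, p=27, q=2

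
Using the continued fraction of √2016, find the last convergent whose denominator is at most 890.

39916/889

√2016 = [44; 1, 8, 1, 88, …] (period length 4).
Convergents:
  p_0/q_0 = 44/1
  p_1/q_1 = 45/1
  p_2/q_2 = 404/9
  p_3/q_3 = 449/10
  p_4/q_4 = 39916/889
  p_5/q_5 = 40365/899
q_4 = 889 ≤ 890 < 899 = q_5, so the answer is 39916/889.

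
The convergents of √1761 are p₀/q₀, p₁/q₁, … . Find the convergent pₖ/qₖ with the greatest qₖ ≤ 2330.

√1761 = [41; 1, 26, 1, 82, …] (period length 4).
Convergents:
  p_0/q_0 = 41/1
  p_1/q_1 = 42/1
  p_2/q_2 = 1133/27
  p_3/q_3 = 1175/28
  p_4/q_4 = 97483/2323
  p_5/q_5 = 98658/2351
q_4 = 2323 ≤ 2330 < 2351 = q_5, so the answer is 97483/2323.

97483/2323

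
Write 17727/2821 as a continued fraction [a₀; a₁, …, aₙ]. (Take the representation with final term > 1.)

17727 = 6*2821 + 801
2821 = 3*801 + 418
801 = 1*418 + 383
418 = 1*383 + 35
383 = 10*35 + 33
35 = 1*33 + 2
33 = 16*2 + 1
2 = 2*1 + 0  (stop)
So 17727/2821 = [6; 3, 1, 1, 10, 1, 16, 2].

[6; 3, 1, 1, 10, 1, 16, 2]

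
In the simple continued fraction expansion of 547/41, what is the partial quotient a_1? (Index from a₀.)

547 = 13·41 + 14   →  a_0 = 13
41 = 2·14 + 13   →  a_1 = 2

2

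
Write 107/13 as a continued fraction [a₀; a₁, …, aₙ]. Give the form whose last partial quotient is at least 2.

107 = 8×13 + 3
13 = 4×3 + 1
3 = 3×1 + 0  (stop)
So 107/13 = [8; 4, 3].

[8; 4, 3]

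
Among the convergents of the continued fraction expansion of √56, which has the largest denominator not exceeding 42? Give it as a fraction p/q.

217/29

√56 = [7; 2, 14, …] (period length 2).
Convergents:
  p_0/q_0 = 7/1
  p_1/q_1 = 15/2
  p_2/q_2 = 217/29
  p_3/q_3 = 449/60
q_2 = 29 ≤ 42 < 60 = q_3, so the answer is 217/29.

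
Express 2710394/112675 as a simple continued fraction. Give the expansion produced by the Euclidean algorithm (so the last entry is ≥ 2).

[24; 18, 5, 4, 4, 6, 11]

2710394 = 24×112675 + 6194
112675 = 18×6194 + 1183
6194 = 5×1183 + 279
1183 = 4×279 + 67
279 = 4×67 + 11
67 = 6×11 + 1
11 = 11×1 + 0  (stop)
So 2710394/112675 = [24; 18, 5, 4, 4, 6, 11].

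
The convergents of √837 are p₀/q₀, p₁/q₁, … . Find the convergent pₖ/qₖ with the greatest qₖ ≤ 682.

12151/420

√837 = [28; 1, 13, 2, 13, 1, 56, …] (period length 6).
Convergents:
  p_0/q_0 = 28/1
  p_1/q_1 = 29/1
  p_2/q_2 = 405/14
  p_3/q_3 = 839/29
  p_4/q_4 = 11312/391
  p_5/q_5 = 12151/420
  p_6/q_6 = 691768/23911
q_5 = 420 ≤ 682 < 23911 = q_6, so the answer is 12151/420.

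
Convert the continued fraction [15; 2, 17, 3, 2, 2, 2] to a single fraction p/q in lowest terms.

22594/1459

Using pₖ = aₖpₖ₋₁ + pₖ₋₂ and qₖ = aₖqₖ₋₁ + qₖ₋₂:
  k=0: a=15, p=15, q=1
  k=1: a=2, p=31, q=2
  k=2: a=17, p=542, q=35
  k=3: a=3, p=1657, q=107
  k=4: a=2, p=3856, q=249
  k=5: a=2, p=9369, q=605
  k=6: a=2, p=22594, q=1459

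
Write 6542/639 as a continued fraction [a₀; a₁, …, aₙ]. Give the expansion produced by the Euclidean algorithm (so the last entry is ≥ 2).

6542 = 10·639 + 152
639 = 4·152 + 31
152 = 4·31 + 28
31 = 1·28 + 3
28 = 9·3 + 1
3 = 3·1 + 0  (stop)
So 6542/639 = [10; 4, 4, 1, 9, 3].

[10; 4, 4, 1, 9, 3]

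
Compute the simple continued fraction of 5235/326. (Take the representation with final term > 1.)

5235 = 16×326 + 19
326 = 17×19 + 3
19 = 6×3 + 1
3 = 3×1 + 0  (stop)
So 5235/326 = [16; 17, 6, 3].

[16; 17, 6, 3]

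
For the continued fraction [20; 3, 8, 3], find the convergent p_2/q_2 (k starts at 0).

508/25

Using pₖ = aₖpₖ₋₁ + pₖ₋₂, qₖ = aₖqₖ₋₁ + qₖ₋₂ (with p₋₁=1, p₋₂=0, q₋₁=0, q₋₂=1):
  k=0: a=20, p=20, q=1
  k=1: a=3, p=61, q=3
  k=2: a=8, p=508, q=25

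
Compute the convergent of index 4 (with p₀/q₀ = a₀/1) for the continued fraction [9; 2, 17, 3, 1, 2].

Using pₖ = aₖpₖ₋₁ + pₖ₋₂, qₖ = aₖqₖ₋₁ + qₖ₋₂ (with p₋₁=1, p₋₂=0, q₋₁=0, q₋₂=1):
  k=0: a=9, p=9, q=1
  k=1: a=2, p=19, q=2
  k=2: a=17, p=332, q=35
  k=3: a=3, p=1015, q=107
  k=4: a=1, p=1347, q=142

1347/142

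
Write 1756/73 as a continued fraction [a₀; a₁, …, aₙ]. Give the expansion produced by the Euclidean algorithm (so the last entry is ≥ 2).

[24; 18, 4]

1756 = 24*73 + 4
73 = 18*4 + 1
4 = 4*1 + 0  (stop)
So 1756/73 = [24; 18, 4].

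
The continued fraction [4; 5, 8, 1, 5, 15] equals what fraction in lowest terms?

17248/4111

Using pₖ = aₖpₖ₋₁ + pₖ₋₂ and qₖ = aₖqₖ₋₁ + qₖ₋₂:
  k=0: a=4, p=4, q=1
  k=1: a=5, p=21, q=5
  k=2: a=8, p=172, q=41
  k=3: a=1, p=193, q=46
  k=4: a=5, p=1137, q=271
  k=5: a=15, p=17248, q=4111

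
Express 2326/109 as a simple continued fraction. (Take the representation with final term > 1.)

2326 = 21*109 + 37
109 = 2*37 + 35
37 = 1*35 + 2
35 = 17*2 + 1
2 = 2*1 + 0  (stop)
So 2326/109 = [21; 2, 1, 17, 2].

[21; 2, 1, 17, 2]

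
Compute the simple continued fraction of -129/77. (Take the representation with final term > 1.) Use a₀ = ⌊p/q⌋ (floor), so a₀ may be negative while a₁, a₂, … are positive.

[-2; 3, 12, 2]

-129 = -2·77 + 25
77 = 3·25 + 2
25 = 12·2 + 1
2 = 2·1 + 0  (stop)
So -129/77 = [-2; 3, 12, 2].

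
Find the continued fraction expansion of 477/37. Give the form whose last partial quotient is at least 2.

[12; 1, 8, 4]

477 = 12*37 + 33
37 = 1*33 + 4
33 = 8*4 + 1
4 = 4*1 + 0  (stop)
So 477/37 = [12; 1, 8, 4].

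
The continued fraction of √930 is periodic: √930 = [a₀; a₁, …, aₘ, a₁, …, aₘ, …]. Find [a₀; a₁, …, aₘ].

[30; 2, 60]

a₀ = ⌊√930⌋ = 30.
With m₀=0, d₀=1 and mₖ₊₁ = dₖaₖ − mₖ, dₖ₊₁ = (n − mₖ₊₁²)/dₖ, aₖ₊₁ = ⌊(a₀+mₖ₊₁)/dₖ₊₁⌋:
  k=1: m=30, d=30, a=2
  k=2: m=30, d=1, a=60
d=1 and a=2a₀=60 at k=2, so the next step gives (m, d) = (30, 30) again — its k=1 value — and the period has length 2.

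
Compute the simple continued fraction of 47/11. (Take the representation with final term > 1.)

[4; 3, 1, 2]

47 = 4·11 + 3
11 = 3·3 + 2
3 = 1·2 + 1
2 = 2·1 + 0  (stop)
So 47/11 = [4; 3, 1, 2].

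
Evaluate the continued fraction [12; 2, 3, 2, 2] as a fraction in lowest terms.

Using pₖ = aₖpₖ₋₁ + pₖ₋₂ and qₖ = aₖqₖ₋₁ + qₖ₋₂:
  k=0: a=12, p=12, q=1
  k=1: a=2, p=25, q=2
  k=2: a=3, p=87, q=7
  k=3: a=2, p=199, q=16
  k=4: a=2, p=485, q=39

485/39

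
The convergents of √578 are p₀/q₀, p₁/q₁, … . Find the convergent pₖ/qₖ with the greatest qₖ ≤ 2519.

√578 = [24; 24, 48, …] (period length 2).
Convergents:
  p_0/q_0 = 24/1
  p_1/q_1 = 577/24
  p_2/q_2 = 27720/1153
  p_3/q_3 = 665857/27696
q_2 = 1153 ≤ 2519 < 27696 = q_3, so the answer is 27720/1153.

27720/1153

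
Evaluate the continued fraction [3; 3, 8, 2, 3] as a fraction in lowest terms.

611/184

Using pₖ = aₖpₖ₋₁ + pₖ₋₂ and qₖ = aₖqₖ₋₁ + qₖ₋₂:
  k=0: a=3, p=3, q=1
  k=1: a=3, p=10, q=3
  k=2: a=8, p=83, q=25
  k=3: a=2, p=176, q=53
  k=4: a=3, p=611, q=184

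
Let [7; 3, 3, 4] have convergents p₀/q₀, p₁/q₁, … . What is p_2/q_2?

73/10

Using pₖ = aₖpₖ₋₁ + pₖ₋₂, qₖ = aₖqₖ₋₁ + qₖ₋₂ (with p₋₁=1, p₋₂=0, q₋₁=0, q₋₂=1):
  k=0: a=7, p=7, q=1
  k=1: a=3, p=22, q=3
  k=2: a=3, p=73, q=10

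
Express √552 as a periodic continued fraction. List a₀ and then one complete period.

a₀ = ⌊√552⌋ = 23.
With m₀=0, d₀=1 and mₖ₊₁ = dₖaₖ − mₖ, dₖ₊₁ = (n − mₖ₊₁²)/dₖ, aₖ₊₁ = ⌊(a₀+mₖ₊₁)/dₖ₊₁⌋:
  k=1: m=23, d=23, a=2
  k=2: m=23, d=1, a=46
d=1 and a=2a₀=46 at k=2, so the next step gives (m, d) = (23, 23) again — its k=1 value — and the period has length 2.

[23; 2, 46]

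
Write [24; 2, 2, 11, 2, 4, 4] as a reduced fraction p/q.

Fold from the inside: start with 4/1.
  4 + 1/4 = 17/4
  2 + 4/17 = 38/17
  11 + 17/38 = 435/38
  2 + 38/435 = 908/435
  2 + 435/908 = 2251/908
  24 + 908/2251 = 54932/2251

54932/2251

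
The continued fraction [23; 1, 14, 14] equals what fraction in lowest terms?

Fold from the inside: start with 14/1.
  14 + 1/14 = 197/14
  1 + 14/197 = 211/197
  23 + 197/211 = 5050/211

5050/211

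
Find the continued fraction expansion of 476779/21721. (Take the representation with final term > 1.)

[21; 1, 19, 17, 1, 3, 15]

476779 = 21·21721 + 20638
21721 = 1·20638 + 1083
20638 = 19·1083 + 61
1083 = 17·61 + 46
61 = 1·46 + 15
46 = 3·15 + 1
15 = 15·1 + 0  (stop)
So 476779/21721 = [21; 1, 19, 17, 1, 3, 15].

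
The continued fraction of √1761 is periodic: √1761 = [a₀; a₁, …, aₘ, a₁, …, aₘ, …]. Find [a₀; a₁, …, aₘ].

a₀ = ⌊√1761⌋ = 41.
With m₀=0, d₀=1 and mₖ₊₁ = dₖaₖ − mₖ, dₖ₊₁ = (n − mₖ₊₁²)/dₖ, aₖ₊₁ = ⌊(a₀+mₖ₊₁)/dₖ₊₁⌋:
  k=1: m=41, d=80, a=1
  k=2: m=39, d=3, a=26
  k=3: m=39, d=80, a=1
  k=4: m=41, d=1, a=82
d=1 and a=2a₀=82 at k=4, so the next step gives (m, d) = (41, 80) again — its k=1 value — and the period has length 4.

[41; 1, 26, 1, 82]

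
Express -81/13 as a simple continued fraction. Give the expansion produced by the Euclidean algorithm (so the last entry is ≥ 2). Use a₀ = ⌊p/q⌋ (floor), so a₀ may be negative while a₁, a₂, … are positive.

[-7; 1, 3, 3]

-81 = -7*13 + 10
13 = 1*10 + 3
10 = 3*3 + 1
3 = 3*1 + 0  (stop)
So -81/13 = [-7; 1, 3, 3].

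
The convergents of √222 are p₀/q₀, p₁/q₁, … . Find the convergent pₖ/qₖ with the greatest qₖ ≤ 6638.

√222 = [14; 1, 8, 1, 28, …] (period length 4).
Convergents:
  p_0/q_0 = 14/1
  p_1/q_1 = 15/1
  p_2/q_2 = 134/9
  p_3/q_3 = 149/10
  p_4/q_4 = 4306/289
  p_5/q_5 = 4455/299
  p_6/q_6 = 39946/2681
  p_7/q_7 = 44401/2980
  p_8/q_8 = 1283174/86121
q_7 = 2980 ≤ 6638 < 86121 = q_8, so the answer is 44401/2980.

44401/2980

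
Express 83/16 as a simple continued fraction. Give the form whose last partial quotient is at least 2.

83 = 5×16 + 3
16 = 5×3 + 1
3 = 3×1 + 0  (stop)
So 83/16 = [5; 5, 3].

[5; 5, 3]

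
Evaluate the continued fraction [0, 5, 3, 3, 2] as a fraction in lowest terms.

23/122

Fold from the inside: start with 2/1.
  3 + 1/2 = 7/2
  3 + 2/7 = 23/7
  5 + 7/23 = 122/23
  0 + 23/122 = 23/122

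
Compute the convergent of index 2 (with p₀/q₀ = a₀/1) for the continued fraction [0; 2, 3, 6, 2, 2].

Using pₖ = aₖpₖ₋₁ + pₖ₋₂, qₖ = aₖqₖ₋₁ + qₖ₋₂ (with p₋₁=1, p₋₂=0, q₋₁=0, q₋₂=1):
  k=0: a=0, p=0, q=1
  k=1: a=2, p=1, q=2
  k=2: a=3, p=3, q=7

3/7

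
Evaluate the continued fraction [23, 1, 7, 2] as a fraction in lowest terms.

406/17

Fold from the inside: start with 2/1.
  7 + 1/2 = 15/2
  1 + 2/15 = 17/15
  23 + 15/17 = 406/17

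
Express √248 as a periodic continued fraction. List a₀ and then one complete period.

a₀ = ⌊√248⌋ = 15.
With m₀=0, d₀=1 and mₖ₊₁ = dₖaₖ − mₖ, dₖ₊₁ = (n − mₖ₊₁²)/dₖ, aₖ₊₁ = ⌊(a₀+mₖ₊₁)/dₖ₊₁⌋:
  k=1: m=15, d=23, a=1
  k=2: m=8, d=8, a=2
  k=3: m=8, d=23, a=1
  k=4: m=15, d=1, a=30
d=1 and a=2a₀=30 at k=4, so the next step gives (m, d) = (15, 23) again — its k=1 value — and the period has length 4.

[15; 1, 2, 1, 30]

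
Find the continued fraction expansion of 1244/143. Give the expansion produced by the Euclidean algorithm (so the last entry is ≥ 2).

[8; 1, 2, 3, 14]

1244 = 8·143 + 100
143 = 1·100 + 43
100 = 2·43 + 14
43 = 3·14 + 1
14 = 14·1 + 0  (stop)
So 1244/143 = [8; 1, 2, 3, 14].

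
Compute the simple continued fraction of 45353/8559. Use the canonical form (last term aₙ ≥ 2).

45353 = 5·8559 + 2558
8559 = 3·2558 + 885
2558 = 2·885 + 788
885 = 1·788 + 97
788 = 8·97 + 12
97 = 8·12 + 1
12 = 12·1 + 0  (stop)
So 45353/8559 = [5; 3, 2, 1, 8, 8, 12].

[5; 3, 2, 1, 8, 8, 12]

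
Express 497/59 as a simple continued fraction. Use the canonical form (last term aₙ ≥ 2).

497 = 8×59 + 25
59 = 2×25 + 9
25 = 2×9 + 7
9 = 1×7 + 2
7 = 3×2 + 1
2 = 2×1 + 0  (stop)
So 497/59 = [8; 2, 2, 1, 3, 2].

[8; 2, 2, 1, 3, 2]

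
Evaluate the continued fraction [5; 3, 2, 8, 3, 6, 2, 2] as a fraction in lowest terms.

Fold from the inside: start with 2/1.
  2 + 1/2 = 5/2
  6 + 2/5 = 32/5
  3 + 5/32 = 101/32
  8 + 32/101 = 840/101
  2 + 101/840 = 1781/840
  3 + 840/1781 = 6183/1781
  5 + 1781/6183 = 32696/6183

32696/6183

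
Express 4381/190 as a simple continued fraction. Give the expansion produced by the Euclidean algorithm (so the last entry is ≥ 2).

[23; 17, 3, 1, 2]

4381 = 23·190 + 11
190 = 17·11 + 3
11 = 3·3 + 2
3 = 1·2 + 1
2 = 2·1 + 0  (stop)
So 4381/190 = [23; 17, 3, 1, 2].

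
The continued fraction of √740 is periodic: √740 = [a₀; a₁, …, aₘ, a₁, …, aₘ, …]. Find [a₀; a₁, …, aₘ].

a₀ = ⌊√740⌋ = 27.
With m₀=0, d₀=1 and mₖ₊₁ = dₖaₖ − mₖ, dₖ₊₁ = (n − mₖ₊₁²)/dₖ, aₖ₊₁ = ⌊(a₀+mₖ₊₁)/dₖ₊₁⌋:
  k=1: m=27, d=11, a=4
  k=2: m=17, d=41, a=1
  k=3: m=24, d=4, a=12
  k=4: m=24, d=41, a=1
  k=5: m=17, d=11, a=4
  k=6: m=27, d=1, a=54
d=1 and a=2a₀=54 at k=6, so the next step gives (m, d) = (27, 11) again — its k=1 value — and the period has length 6.

[27; 4, 1, 12, 1, 4, 54]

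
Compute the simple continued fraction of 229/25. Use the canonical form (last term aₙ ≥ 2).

229 = 9×25 + 4
25 = 6×4 + 1
4 = 4×1 + 0  (stop)
So 229/25 = [9; 6, 4].

[9; 6, 4]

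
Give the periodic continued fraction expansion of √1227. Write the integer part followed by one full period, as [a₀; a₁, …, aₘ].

[35; 35, 70]

a₀ = ⌊√1227⌋ = 35.
With m₀=0, d₀=1 and mₖ₊₁ = dₖaₖ − mₖ, dₖ₊₁ = (n − mₖ₊₁²)/dₖ, aₖ₊₁ = ⌊(a₀+mₖ₊₁)/dₖ₊₁⌋:
  k=1: m=35, d=2, a=35
  k=2: m=35, d=1, a=70
d=1 and a=2a₀=70 at k=2, so the next step gives (m, d) = (35, 2) again — its k=1 value — and the period has length 2.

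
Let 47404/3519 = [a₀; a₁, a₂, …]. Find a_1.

2

47404 = 13·3519 + 1657   →  a_0 = 13
3519 = 2·1657 + 205   →  a_1 = 2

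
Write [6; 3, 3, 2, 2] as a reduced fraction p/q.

Using pₖ = aₖpₖ₋₁ + pₖ₋₂ and qₖ = aₖqₖ₋₁ + qₖ₋₂:
  k=0: a=6, p=6, q=1
  k=1: a=3, p=19, q=3
  k=2: a=3, p=63, q=10
  k=3: a=2, p=145, q=23
  k=4: a=2, p=353, q=56

353/56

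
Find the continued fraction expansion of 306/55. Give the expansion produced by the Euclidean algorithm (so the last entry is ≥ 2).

306 = 5×55 + 31
55 = 1×31 + 24
31 = 1×24 + 7
24 = 3×7 + 3
7 = 2×3 + 1
3 = 3×1 + 0  (stop)
So 306/55 = [5; 1, 1, 3, 2, 3].

[5; 1, 1, 3, 2, 3]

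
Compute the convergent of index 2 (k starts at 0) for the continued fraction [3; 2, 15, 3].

108/31

Using pₖ = aₖpₖ₋₁ + pₖ₋₂, qₖ = aₖqₖ₋₁ + qₖ₋₂ (with p₋₁=1, p₋₂=0, q₋₁=0, q₋₂=1):
  k=0: a=3, p=3, q=1
  k=1: a=2, p=7, q=2
  k=2: a=15, p=108, q=31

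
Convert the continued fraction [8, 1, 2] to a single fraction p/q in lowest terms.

26/3

Fold from the inside: start with 2/1.
  1 + 1/2 = 3/2
  8 + 2/3 = 26/3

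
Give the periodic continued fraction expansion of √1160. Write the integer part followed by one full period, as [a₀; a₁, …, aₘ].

[34; 17, 68]

a₀ = ⌊√1160⌋ = 34.
With m₀=0, d₀=1 and mₖ₊₁ = dₖaₖ − mₖ, dₖ₊₁ = (n − mₖ₊₁²)/dₖ, aₖ₊₁ = ⌊(a₀+mₖ₊₁)/dₖ₊₁⌋:
  k=1: m=34, d=4, a=17
  k=2: m=34, d=1, a=68
d=1 and a=2a₀=68 at k=2, so the next step gives (m, d) = (34, 4) again — its k=1 value — and the period has length 2.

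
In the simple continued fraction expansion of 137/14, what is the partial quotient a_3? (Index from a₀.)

1

137 = 9·14 + 11   →  a_0 = 9
14 = 1·11 + 3   →  a_1 = 1
11 = 3·3 + 2   →  a_2 = 3
3 = 1·2 + 1   →  a_3 = 1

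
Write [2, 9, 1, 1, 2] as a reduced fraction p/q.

101/48

Fold from the inside: start with 2/1.
  1 + 1/2 = 3/2
  1 + 2/3 = 5/3
  9 + 3/5 = 48/5
  2 + 5/48 = 101/48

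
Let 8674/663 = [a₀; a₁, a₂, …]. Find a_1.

8674 = 13·663 + 55   →  a_0 = 13
663 = 12·55 + 3   →  a_1 = 12

12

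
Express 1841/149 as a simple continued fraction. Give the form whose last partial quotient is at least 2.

[12; 2, 1, 4, 3, 3]

1841 = 12·149 + 53
149 = 2·53 + 43
53 = 1·43 + 10
43 = 4·10 + 3
10 = 3·3 + 1
3 = 3·1 + 0  (stop)
So 1841/149 = [12; 2, 1, 4, 3, 3].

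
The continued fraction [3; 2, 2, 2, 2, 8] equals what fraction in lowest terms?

Using pₖ = aₖpₖ₋₁ + pₖ₋₂ and qₖ = aₖqₖ₋₁ + qₖ₋₂:
  k=0: a=3, p=3, q=1
  k=1: a=2, p=7, q=2
  k=2: a=2, p=17, q=5
  k=3: a=2, p=41, q=12
  k=4: a=2, p=99, q=29
  k=5: a=8, p=833, q=244

833/244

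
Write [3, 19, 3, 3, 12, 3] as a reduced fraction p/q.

Fold from the inside: start with 3/1.
  12 + 1/3 = 37/3
  3 + 3/37 = 114/37
  3 + 37/114 = 379/114
  19 + 114/379 = 7315/379
  3 + 379/7315 = 22324/7315

22324/7315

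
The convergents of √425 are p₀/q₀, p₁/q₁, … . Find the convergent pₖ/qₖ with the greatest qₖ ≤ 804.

11153/541

√425 = [20; 1, 1, 1, 1, 1, 1, 40, …] (period length 7).
Convergents:
  p_0/q_0 = 20/1
  p_1/q_1 = 21/1
  p_2/q_2 = 41/2
  p_3/q_3 = 62/3
  p_4/q_4 = 103/5
  p_5/q_5 = 165/8
  p_6/q_6 = 268/13
  p_7/q_7 = 10885/528
  p_8/q_8 = 11153/541
  p_9/q_9 = 22038/1069
q_8 = 541 ≤ 804 < 1069 = q_9, so the answer is 11153/541.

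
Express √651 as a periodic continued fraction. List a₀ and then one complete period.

[25; 1, 1, 16, 1, 1, 50]

a₀ = ⌊√651⌋ = 25.
With m₀=0, d₀=1 and mₖ₊₁ = dₖaₖ − mₖ, dₖ₊₁ = (n − mₖ₊₁²)/dₖ, aₖ₊₁ = ⌊(a₀+mₖ₊₁)/dₖ₊₁⌋:
  k=1: m=25, d=26, a=1
  k=2: m=1, d=25, a=1
  k=3: m=24, d=3, a=16
  k=4: m=24, d=25, a=1
  k=5: m=1, d=26, a=1
  k=6: m=25, d=1, a=50
d=1 and a=2a₀=50 at k=6, so the next step gives (m, d) = (25, 26) again — its k=1 value — and the period has length 6.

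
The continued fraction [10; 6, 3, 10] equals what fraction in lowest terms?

Fold from the inside: start with 10/1.
  3 + 1/10 = 31/10
  6 + 10/31 = 196/31
  10 + 31/196 = 1991/196

1991/196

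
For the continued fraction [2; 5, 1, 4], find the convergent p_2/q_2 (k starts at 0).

Using pₖ = aₖpₖ₋₁ + pₖ₋₂, qₖ = aₖqₖ₋₁ + qₖ₋₂ (with p₋₁=1, p₋₂=0, q₋₁=0, q₋₂=1):
  k=0: a=2, p=2, q=1
  k=1: a=5, p=11, q=5
  k=2: a=1, p=13, q=6

13/6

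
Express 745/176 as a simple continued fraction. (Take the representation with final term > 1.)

745 = 4×176 + 41
176 = 4×41 + 12
41 = 3×12 + 5
12 = 2×5 + 2
5 = 2×2 + 1
2 = 2×1 + 0  (stop)
So 745/176 = [4; 4, 3, 2, 2, 2].

[4; 4, 3, 2, 2, 2]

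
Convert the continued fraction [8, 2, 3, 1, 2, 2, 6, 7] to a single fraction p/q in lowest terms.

22891/2712

Using pₖ = aₖpₖ₋₁ + pₖ₋₂ and qₖ = aₖqₖ₋₁ + qₖ₋₂:
  k=0: a=8, p=8, q=1
  k=1: a=2, p=17, q=2
  k=2: a=3, p=59, q=7
  k=3: a=1, p=76, q=9
  k=4: a=2, p=211, q=25
  k=5: a=2, p=498, q=59
  k=6: a=6, p=3199, q=379
  k=7: a=7, p=22891, q=2712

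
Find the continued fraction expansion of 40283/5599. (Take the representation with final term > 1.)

[7; 5, 7, 3, 5, 1, 7]

40283 = 7×5599 + 1090
5599 = 5×1090 + 149
1090 = 7×149 + 47
149 = 3×47 + 8
47 = 5×8 + 7
8 = 1×7 + 1
7 = 7×1 + 0  (stop)
So 40283/5599 = [7; 5, 7, 3, 5, 1, 7].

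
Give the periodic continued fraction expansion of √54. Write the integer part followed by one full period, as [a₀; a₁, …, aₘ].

a₀ = ⌊√54⌋ = 7.
With m₀=0, d₀=1 and mₖ₊₁ = dₖaₖ − mₖ, dₖ₊₁ = (n − mₖ₊₁²)/dₖ, aₖ₊₁ = ⌊(a₀+mₖ₊₁)/dₖ₊₁⌋:
  k=1: m=7, d=5, a=2
  k=2: m=3, d=9, a=1
  k=3: m=6, d=2, a=6
  k=4: m=6, d=9, a=1
  k=5: m=3, d=5, a=2
  k=6: m=7, d=1, a=14
d=1 and a=2a₀=14 at k=6, so the next step gives (m, d) = (7, 5) again — its k=1 value — and the period has length 6.

[7; 2, 1, 6, 1, 2, 14]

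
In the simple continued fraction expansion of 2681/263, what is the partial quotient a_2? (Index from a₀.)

2681 = 10·263 + 51   →  a_0 = 10
263 = 5·51 + 8   →  a_1 = 5
51 = 6·8 + 3   →  a_2 = 6

6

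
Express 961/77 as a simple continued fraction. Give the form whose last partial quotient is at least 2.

961 = 12·77 + 37
77 = 2·37 + 3
37 = 12·3 + 1
3 = 3·1 + 0  (stop)
So 961/77 = [12; 2, 12, 3].

[12; 2, 12, 3]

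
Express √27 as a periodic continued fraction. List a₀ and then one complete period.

[5; 5, 10]

a₀ = ⌊√27⌋ = 5.
With m₀=0, d₀=1 and mₖ₊₁ = dₖaₖ − mₖ, dₖ₊₁ = (n − mₖ₊₁²)/dₖ, aₖ₊₁ = ⌊(a₀+mₖ₊₁)/dₖ₊₁⌋:
  k=1: m=5, d=2, a=5
  k=2: m=5, d=1, a=10
d=1 and a=2a₀=10 at k=2, so the next step gives (m, d) = (5, 2) again — its k=1 value — and the period has length 2.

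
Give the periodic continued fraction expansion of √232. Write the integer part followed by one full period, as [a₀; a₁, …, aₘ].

a₀ = ⌊√232⌋ = 15.

[15; 4, 3, 7, 3, 4, 30]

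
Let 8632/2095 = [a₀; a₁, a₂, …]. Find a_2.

3

8632 = 4·2095 + 252   →  a_0 = 4
2095 = 8·252 + 79   →  a_1 = 8
252 = 3·79 + 15   →  a_2 = 3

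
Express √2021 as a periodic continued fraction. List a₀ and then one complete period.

a₀ = ⌊√2021⌋ = 44.
With m₀=0, d₀=1 and mₖ₊₁ = dₖaₖ − mₖ, dₖ₊₁ = (n − mₖ₊₁²)/dₖ, aₖ₊₁ = ⌊(a₀+mₖ₊₁)/dₖ₊₁⌋:
  k=1: m=44, d=85, a=1
  k=2: m=41, d=4, a=21
  k=3: m=43, d=43, a=2
  k=4: m=43, d=4, a=21
  k=5: m=41, d=85, a=1
  k=6: m=44, d=1, a=88
d=1 and a=2a₀=88 at k=6, so the next step gives (m, d) = (44, 85) again — its k=1 value — and the period has length 6.

[44; 1, 21, 2, 21, 1, 88]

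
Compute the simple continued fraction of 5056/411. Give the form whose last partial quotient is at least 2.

[12; 3, 3, 5, 1, 1, 3]

5056 = 12*411 + 124
411 = 3*124 + 39
124 = 3*39 + 7
39 = 5*7 + 4
7 = 1*4 + 3
4 = 1*3 + 1
3 = 3*1 + 0  (stop)
So 5056/411 = [12; 3, 3, 5, 1, 1, 3].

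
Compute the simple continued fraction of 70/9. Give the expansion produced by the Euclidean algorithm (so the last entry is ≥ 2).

70 = 7·9 + 7
9 = 1·7 + 2
7 = 3·2 + 1
2 = 2·1 + 0  (stop)
So 70/9 = [7; 1, 3, 2].

[7; 1, 3, 2]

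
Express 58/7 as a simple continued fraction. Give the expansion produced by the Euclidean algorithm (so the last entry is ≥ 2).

58 = 8·7 + 2
7 = 3·2 + 1
2 = 2·1 + 0  (stop)
So 58/7 = [8; 3, 2].

[8; 3, 2]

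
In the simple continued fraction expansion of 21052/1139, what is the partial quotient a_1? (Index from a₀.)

21052 = 18·1139 + 550   →  a_0 = 18
1139 = 2·550 + 39   →  a_1 = 2

2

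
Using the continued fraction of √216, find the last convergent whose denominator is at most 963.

√216 = [14; 1, 2, 3, 2, 1, 28, …] (period length 6).
Convergents:
  p_0/q_0 = 14/1
  p_1/q_1 = 15/1
  p_2/q_2 = 44/3
  p_3/q_3 = 147/10
  p_4/q_4 = 338/23
  p_5/q_5 = 485/33
  p_6/q_6 = 13918/947
  p_7/q_7 = 14403/980
q_6 = 947 ≤ 963 < 980 = q_7, so the answer is 13918/947.

13918/947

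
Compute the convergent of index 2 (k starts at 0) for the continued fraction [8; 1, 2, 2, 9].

Using pₖ = aₖpₖ₋₁ + pₖ₋₂, qₖ = aₖqₖ₋₁ + qₖ₋₂ (with p₋₁=1, p₋₂=0, q₋₁=0, q₋₂=1):
  k=0: a=8, p=8, q=1
  k=1: a=1, p=9, q=1
  k=2: a=2, p=26, q=3

26/3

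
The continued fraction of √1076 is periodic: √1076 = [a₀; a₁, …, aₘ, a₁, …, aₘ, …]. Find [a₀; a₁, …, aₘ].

a₀ = ⌊√1076⌋ = 32.
With m₀=0, d₀=1 and mₖ₊₁ = dₖaₖ − mₖ, dₖ₊₁ = (n − mₖ₊₁²)/dₖ, aₖ₊₁ = ⌊(a₀+mₖ₊₁)/dₖ₊₁⌋:
  k=1: m=32, d=52, a=1
  k=2: m=20, d=13, a=4
  k=3: m=32, d=4, a=16
  k=4: m=32, d=13, a=4
  k=5: m=20, d=52, a=1
  k=6: m=32, d=1, a=64
d=1 and a=2a₀=64 at k=6, so the next step gives (m, d) = (32, 52) again — its k=1 value — and the period has length 6.

[32; 1, 4, 16, 4, 1, 64]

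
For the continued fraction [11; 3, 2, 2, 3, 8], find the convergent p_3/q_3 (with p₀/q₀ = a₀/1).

Using pₖ = aₖpₖ₋₁ + pₖ₋₂, qₖ = aₖqₖ₋₁ + qₖ₋₂ (with p₋₁=1, p₋₂=0, q₋₁=0, q₋₂=1):
  k=0: a=11, p=11, q=1
  k=1: a=3, p=34, q=3
  k=2: a=2, p=79, q=7
  k=3: a=2, p=192, q=17

192/17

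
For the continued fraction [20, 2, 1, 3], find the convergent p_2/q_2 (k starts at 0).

Using pₖ = aₖpₖ₋₁ + pₖ₋₂, qₖ = aₖqₖ₋₁ + qₖ₋₂ (with p₋₁=1, p₋₂=0, q₋₁=0, q₋₂=1):
  k=0: a=20, p=20, q=1
  k=1: a=2, p=41, q=2
  k=2: a=1, p=61, q=3

61/3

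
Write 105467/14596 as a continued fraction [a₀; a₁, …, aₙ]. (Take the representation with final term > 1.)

105467 = 7×14596 + 3295
14596 = 4×3295 + 1416
3295 = 2×1416 + 463
1416 = 3×463 + 27
463 = 17×27 + 4
27 = 6×4 + 3
4 = 1×3 + 1
3 = 3×1 + 0  (stop)
So 105467/14596 = [7; 4, 2, 3, 17, 6, 1, 3].

[7; 4, 2, 3, 17, 6, 1, 3]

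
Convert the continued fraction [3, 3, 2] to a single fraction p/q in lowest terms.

Fold from the inside: start with 2/1.
  3 + 1/2 = 7/2
  3 + 2/7 = 23/7

23/7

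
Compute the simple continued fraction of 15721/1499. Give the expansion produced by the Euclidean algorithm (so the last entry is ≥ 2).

[10; 2, 19, 1, 3, 9]

15721 = 10*1499 + 731
1499 = 2*731 + 37
731 = 19*37 + 28
37 = 1*28 + 9
28 = 3*9 + 1
9 = 9*1 + 0  (stop)
So 15721/1499 = [10; 2, 19, 1, 3, 9].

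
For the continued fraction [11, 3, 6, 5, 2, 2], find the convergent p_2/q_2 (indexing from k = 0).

215/19

Using pₖ = aₖpₖ₋₁ + pₖ₋₂, qₖ = aₖqₖ₋₁ + qₖ₋₂ (with p₋₁=1, p₋₂=0, q₋₁=0, q₋₂=1):
  k=0: a=11, p=11, q=1
  k=1: a=3, p=34, q=3
  k=2: a=6, p=215, q=19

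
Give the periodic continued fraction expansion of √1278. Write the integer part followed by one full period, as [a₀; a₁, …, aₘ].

[35; 1, 2, 1, 70]

a₀ = ⌊√1278⌋ = 35.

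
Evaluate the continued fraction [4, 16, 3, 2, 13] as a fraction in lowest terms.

6218/1531

Using pₖ = aₖpₖ₋₁ + pₖ₋₂ and qₖ = aₖqₖ₋₁ + qₖ₋₂:
  k=0: a=4, p=4, q=1
  k=1: a=16, p=65, q=16
  k=2: a=3, p=199, q=49
  k=3: a=2, p=463, q=114
  k=4: a=13, p=6218, q=1531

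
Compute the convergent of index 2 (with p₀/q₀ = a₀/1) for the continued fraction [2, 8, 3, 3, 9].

Using pₖ = aₖpₖ₋₁ + pₖ₋₂, qₖ = aₖqₖ₋₁ + qₖ₋₂ (with p₋₁=1, p₋₂=0, q₋₁=0, q₋₂=1):
  k=0: a=2, p=2, q=1
  k=1: a=8, p=17, q=8
  k=2: a=3, p=53, q=25

53/25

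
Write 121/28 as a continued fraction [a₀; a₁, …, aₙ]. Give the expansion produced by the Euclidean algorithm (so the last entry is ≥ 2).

121 = 4×28 + 9
28 = 3×9 + 1
9 = 9×1 + 0  (stop)
So 121/28 = [4; 3, 9].

[4; 3, 9]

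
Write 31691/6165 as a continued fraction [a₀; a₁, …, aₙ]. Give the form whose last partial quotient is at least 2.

[5; 7, 8, 2, 2, 4, 1, 3]

31691 = 5×6165 + 866
6165 = 7×866 + 103
866 = 8×103 + 42
103 = 2×42 + 19
42 = 2×19 + 4
19 = 4×4 + 3
4 = 1×3 + 1
3 = 3×1 + 0  (stop)
So 31691/6165 = [5; 7, 8, 2, 2, 4, 1, 3].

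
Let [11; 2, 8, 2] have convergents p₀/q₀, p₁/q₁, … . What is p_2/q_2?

195/17

Using pₖ = aₖpₖ₋₁ + pₖ₋₂, qₖ = aₖqₖ₋₁ + qₖ₋₂ (with p₋₁=1, p₋₂=0, q₋₁=0, q₋₂=1):
  k=0: a=11, p=11, q=1
  k=1: a=2, p=23, q=2
  k=2: a=8, p=195, q=17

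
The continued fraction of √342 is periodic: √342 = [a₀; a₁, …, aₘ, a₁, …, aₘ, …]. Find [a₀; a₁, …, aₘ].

[18; 2, 36]

a₀ = ⌊√342⌋ = 18.
With m₀=0, d₀=1 and mₖ₊₁ = dₖaₖ − mₖ, dₖ₊₁ = (n − mₖ₊₁²)/dₖ, aₖ₊₁ = ⌊(a₀+mₖ₊₁)/dₖ₊₁⌋:
  k=1: m=18, d=18, a=2
  k=2: m=18, d=1, a=36
d=1 and a=2a₀=36 at k=2, so the next step gives (m, d) = (18, 18) again — its k=1 value — and the period has length 2.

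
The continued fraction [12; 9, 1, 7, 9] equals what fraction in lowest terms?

Using pₖ = aₖpₖ₋₁ + pₖ₋₂ and qₖ = aₖqₖ₋₁ + qₖ₋₂:
  k=0: a=12, p=12, q=1
  k=1: a=9, p=109, q=9
  k=2: a=1, p=121, q=10
  k=3: a=7, p=956, q=79
  k=4: a=9, p=8725, q=721

8725/721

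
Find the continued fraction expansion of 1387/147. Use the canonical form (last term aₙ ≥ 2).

1387 = 9*147 + 64
147 = 2*64 + 19
64 = 3*19 + 7
19 = 2*7 + 5
7 = 1*5 + 2
5 = 2*2 + 1
2 = 2*1 + 0  (stop)
So 1387/147 = [9; 2, 3, 2, 1, 2, 2].

[9; 2, 3, 2, 1, 2, 2]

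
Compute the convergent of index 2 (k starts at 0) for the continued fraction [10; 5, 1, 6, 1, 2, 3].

61/6

Using pₖ = aₖpₖ₋₁ + pₖ₋₂, qₖ = aₖqₖ₋₁ + qₖ₋₂ (with p₋₁=1, p₋₂=0, q₋₁=0, q₋₂=1):
  k=0: a=10, p=10, q=1
  k=1: a=5, p=51, q=5
  k=2: a=1, p=61, q=6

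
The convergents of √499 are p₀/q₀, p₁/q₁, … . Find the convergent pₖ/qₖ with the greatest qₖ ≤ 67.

1452/65

√499 = [22; 2, 1, 21, 1, 2, 44, …] (period length 6).
Convergents:
  p_0/q_0 = 22/1
  p_1/q_1 = 45/2
  p_2/q_2 = 67/3
  p_3/q_3 = 1452/65
  p_4/q_4 = 1519/68
q_3 = 65 ≤ 67 < 68 = q_4, so the answer is 1452/65.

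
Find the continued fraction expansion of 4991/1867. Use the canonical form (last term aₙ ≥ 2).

4991 = 2×1867 + 1257
1867 = 1×1257 + 610
1257 = 2×610 + 37
610 = 16×37 + 18
37 = 2×18 + 1
18 = 18×1 + 0  (stop)
So 4991/1867 = [2; 1, 2, 16, 2, 18].

[2; 1, 2, 16, 2, 18]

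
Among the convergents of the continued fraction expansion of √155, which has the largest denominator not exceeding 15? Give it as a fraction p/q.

112/9

√155 = [12; 2, 4, 2, 24, …] (period length 4).
Convergents:
  p_0/q_0 = 12/1
  p_1/q_1 = 25/2
  p_2/q_2 = 112/9
  p_3/q_3 = 249/20
q_2 = 9 ≤ 15 < 20 = q_3, so the answer is 112/9.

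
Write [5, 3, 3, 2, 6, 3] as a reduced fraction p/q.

Using pₖ = aₖpₖ₋₁ + pₖ₋₂ and qₖ = aₖqₖ₋₁ + qₖ₋₂:
  k=0: a=5, p=5, q=1
  k=1: a=3, p=16, q=3
  k=2: a=3, p=53, q=10
  k=3: a=2, p=122, q=23
  k=4: a=6, p=785, q=148
  k=5: a=3, p=2477, q=467

2477/467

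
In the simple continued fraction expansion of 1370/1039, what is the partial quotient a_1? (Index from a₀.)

3

1370 = 1·1039 + 331   →  a_0 = 1
1039 = 3·331 + 46   →  a_1 = 3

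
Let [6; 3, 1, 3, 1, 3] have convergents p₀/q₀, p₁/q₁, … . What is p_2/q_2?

Using pₖ = aₖpₖ₋₁ + pₖ₋₂, qₖ = aₖqₖ₋₁ + qₖ₋₂ (with p₋₁=1, p₋₂=0, q₋₁=0, q₋₂=1):
  k=0: a=6, p=6, q=1
  k=1: a=3, p=19, q=3
  k=2: a=1, p=25, q=4

25/4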